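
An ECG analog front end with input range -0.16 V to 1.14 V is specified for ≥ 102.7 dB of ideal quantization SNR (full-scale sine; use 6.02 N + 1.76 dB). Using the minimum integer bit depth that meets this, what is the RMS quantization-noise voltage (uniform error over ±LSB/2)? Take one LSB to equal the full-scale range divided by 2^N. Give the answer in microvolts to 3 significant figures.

2.86 µV

The full-scale span is 1.14 − (-0.16) = 1.3 V.
6.02 N + 1.76 ≥ 102.7 gives N ≥ 16.767, so the minimum integer is 17.
Step size = 1.3/131072 V = 9.9182 µV.
RMS noise = LSB/√12 = 2.86 µV.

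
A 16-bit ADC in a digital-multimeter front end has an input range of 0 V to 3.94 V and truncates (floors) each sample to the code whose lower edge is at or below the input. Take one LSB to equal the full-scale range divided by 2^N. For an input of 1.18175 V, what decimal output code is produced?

19656

Range is 3.94 V. LSB = 3.94 V / 2^16 ≈ 60.12 µV.
V_in − V_min = 1.18175 − (0) = 1.18175 V.
Divide by LSB: 1.18175 × 65536/3.94 = 19656.6416.
Truncating gives code 19656.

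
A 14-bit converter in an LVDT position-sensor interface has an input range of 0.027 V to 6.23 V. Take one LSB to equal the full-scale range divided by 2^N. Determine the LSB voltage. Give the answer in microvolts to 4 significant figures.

378.6 µV

Span: 6.23 V − (0.027 V) = 6.203 V.
Number of codes = 2^14 = 16384.
LSB = 6.203 V / 2^14 = 378.6 µV.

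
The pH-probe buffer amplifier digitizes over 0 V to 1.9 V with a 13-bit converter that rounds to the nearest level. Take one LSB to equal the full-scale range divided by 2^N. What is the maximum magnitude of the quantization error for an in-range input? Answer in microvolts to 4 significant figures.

Range is 1.9 V.
LSB = 1.9 V ÷ 2^13 = 1.9/8192 V = 231.934 µV.
A rounding quantizer has |error| ≤ LSB/2 = 116.0 µV.

116.0 µV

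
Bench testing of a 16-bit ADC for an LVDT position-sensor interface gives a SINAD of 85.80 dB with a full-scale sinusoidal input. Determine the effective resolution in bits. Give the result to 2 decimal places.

13.96 bits

ENOB = (SINAD − 1.76) / 6.02 = (85.80 − 1.76) / 6.02 = 84.04 / 6.02 = 13.9601.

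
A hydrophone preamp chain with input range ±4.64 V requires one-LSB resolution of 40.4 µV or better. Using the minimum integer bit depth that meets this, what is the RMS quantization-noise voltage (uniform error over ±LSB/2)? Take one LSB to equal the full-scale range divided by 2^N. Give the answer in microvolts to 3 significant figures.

Span: 4.64 V − (-4.64 V) = 9.28 V.
Need 2^N ≥ 9.28 V / 40.4 µV = 229700 → N_min = 18.
One LSB is 9.28 V / 262144 = 35.400 µV.
σ_q = LSB/√12 = 35.400 µV/3.4641 = 10.2 µV.

10.2 µV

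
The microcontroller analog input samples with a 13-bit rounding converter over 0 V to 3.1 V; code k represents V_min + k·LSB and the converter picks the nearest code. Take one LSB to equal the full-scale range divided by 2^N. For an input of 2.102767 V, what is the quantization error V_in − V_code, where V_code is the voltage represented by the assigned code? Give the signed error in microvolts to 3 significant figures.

−102 µV

V_FS = 3.1 V. LSB = 3.1 V / 2^13 ≈ 378.4 µV.
Position in LSBs: (2.102767 − (0)) × 8192/3.1 = 5556.7314; rounding gives k = 5557.
V_code = V_min + k × range/2^13 = 0 + 5557 × 3.1/8192 = 2.102868652 V.
Error = V_in − V_code = 2.102767 − (2.102868652) = −102 µV.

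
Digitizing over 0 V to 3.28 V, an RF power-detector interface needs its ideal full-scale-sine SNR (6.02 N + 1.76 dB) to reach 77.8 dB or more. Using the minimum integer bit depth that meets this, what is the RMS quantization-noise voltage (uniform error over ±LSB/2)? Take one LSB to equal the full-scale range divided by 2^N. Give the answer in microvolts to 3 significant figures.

V_FS = 3.28 V.
Required N = ⌈(77.8 − 1.76)/6.02⌉ = ⌈12.631⌉ = 13.
LSB = 3.28 V / 2^13 = 400.39 µV.
σ_q = LSB/√12 = 400.39 µV/3.4641 = 116 µV.

116 µV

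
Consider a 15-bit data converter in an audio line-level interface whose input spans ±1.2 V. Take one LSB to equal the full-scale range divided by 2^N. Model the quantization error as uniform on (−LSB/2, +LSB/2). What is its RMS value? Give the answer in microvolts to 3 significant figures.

21.1 µV

The full-scale span is 1.2 − (-1.2) = 2.4 V.
LSB = 2.4 V / 2^15 = 73.242 µV.
V_rms = LSB/√12 = 73.242 µV / √12 = 21.1 µV.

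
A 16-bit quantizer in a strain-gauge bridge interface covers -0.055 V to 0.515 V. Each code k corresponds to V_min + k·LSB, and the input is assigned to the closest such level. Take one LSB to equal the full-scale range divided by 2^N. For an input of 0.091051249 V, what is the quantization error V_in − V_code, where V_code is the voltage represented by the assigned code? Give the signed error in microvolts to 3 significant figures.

+2.67 µV

Range = 0.515 − (-0.055) = 0.57 V. LSB = 0.57 V / 2^16 ≈ 8.698 µV.
Position in LSBs: (0.091051249 − (-0.055)) × 65536/0.57 = 16792.3064; rounding gives k = 16792.
V_code = -0.055 + (16792/65536) × 0.57 = 0.091048583984 V.
e = 0.091051249 − (0.091048583984) = +2.67 µV.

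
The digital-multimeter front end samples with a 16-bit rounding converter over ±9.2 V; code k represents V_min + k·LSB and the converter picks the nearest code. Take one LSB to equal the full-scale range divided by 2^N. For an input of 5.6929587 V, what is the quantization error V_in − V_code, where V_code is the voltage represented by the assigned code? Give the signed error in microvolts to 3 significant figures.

−46.7 µV

Full-scale range = 9.2 V − (-9.2 V) = 18.4 V. LSB = 18.4 V / 2^16 ≈ 280.8 µV.
Position in LSBs: (5.6929587 − (-9.2)) × 65536/18.4 = 53044.8338; rounding gives k = 53045.
V_code = -9.2 + (53045/65536) × 18.4 = 5.6930053711 V.
e = 5.6929587 − (5.6930053711) = −46.7 µV.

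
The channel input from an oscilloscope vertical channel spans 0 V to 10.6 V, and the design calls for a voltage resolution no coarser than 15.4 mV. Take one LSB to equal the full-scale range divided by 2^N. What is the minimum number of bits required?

Span = 10.6 V.
10.6 V / 15.4 mV = 688.3. Since 2^9 = 512 and 2^10 = 1024, N = 10.

10 bits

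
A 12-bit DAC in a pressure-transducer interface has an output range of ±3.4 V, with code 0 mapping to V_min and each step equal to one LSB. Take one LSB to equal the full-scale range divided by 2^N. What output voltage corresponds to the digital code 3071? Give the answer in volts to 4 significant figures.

Full-scale range = 3.4 V − (-3.4 V) = 6.8 V. LSB = 6.8 V / 2^12.
V_out = V_min + code × LSB = -3.4 V + 3071 × 6.8 V / 4096
      = -3.4 + 5.09834 = 1.69834 V.

1.698 V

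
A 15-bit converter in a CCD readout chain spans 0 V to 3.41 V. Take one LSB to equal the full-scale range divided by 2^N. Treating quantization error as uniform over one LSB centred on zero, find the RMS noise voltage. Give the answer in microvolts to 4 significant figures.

V_FS = 3.41 V.
LSB = 3.41 V / 2^15 = 104.065 µV.
σ_q = LSB/√12 = 104.065 µV/3.4641 = 30.04 µV.

30.04 µV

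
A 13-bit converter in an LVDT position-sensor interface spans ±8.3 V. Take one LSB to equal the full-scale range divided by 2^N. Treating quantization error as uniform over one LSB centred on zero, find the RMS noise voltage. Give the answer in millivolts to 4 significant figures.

The full-scale span is 8.3 − (-8.3) = 16.6 V.
Step size = 16.6/8192 V = 2.02637 mV.
σ_q = LSB/√12 = 2.02637 mV/3.4641 = 0.5850 mV.

0.5850 mV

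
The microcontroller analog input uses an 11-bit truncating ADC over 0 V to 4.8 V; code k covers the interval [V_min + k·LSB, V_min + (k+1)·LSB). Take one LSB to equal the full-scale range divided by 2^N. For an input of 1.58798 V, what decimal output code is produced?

Full-scale range = 4.8 V. LSB = 4.8 V / 2^11 ≈ 2.344 mV.
code = ⌊(V_in − V_min)/LSB⌋ = ⌊(V_in − V_min) × 2^11 / range⌋
     = ⌊(1.58798 − (0)) × 2048 / 4.8⌋ = ⌊1.58798 × 2048/4.8⌋
     = ⌊677.538⌋ = 677.

677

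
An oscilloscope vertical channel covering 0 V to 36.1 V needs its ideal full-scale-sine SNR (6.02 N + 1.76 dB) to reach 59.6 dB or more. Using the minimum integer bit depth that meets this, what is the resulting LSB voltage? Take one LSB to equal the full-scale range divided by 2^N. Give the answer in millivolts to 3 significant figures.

V_FS = 36.1 V.
Required N = ⌈(59.6 − 1.76)/6.02⌉ = ⌈9.608⌉ = 10.
One LSB is 36.1 V / 1024 = 35.3 mV.

35.3 mV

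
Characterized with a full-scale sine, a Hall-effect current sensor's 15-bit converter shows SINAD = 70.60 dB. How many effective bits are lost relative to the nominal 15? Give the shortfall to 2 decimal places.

ENOB = (SINAD − 1.76)/6.02 = (70.60 − 1.76)/6.02 = 11.4352 bits.
Lost resolution: 15 − 11.4352 = 3.5648 bits.

3.56 bits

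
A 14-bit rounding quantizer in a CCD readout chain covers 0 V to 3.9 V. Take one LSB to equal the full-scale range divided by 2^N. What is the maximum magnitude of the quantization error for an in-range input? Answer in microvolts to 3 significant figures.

119 µV

V_FS = 3.9 V.
LSB = 3.9 V / 2^14 = 238.04 µV.
|e|_max = LSB/2 = 119 µV.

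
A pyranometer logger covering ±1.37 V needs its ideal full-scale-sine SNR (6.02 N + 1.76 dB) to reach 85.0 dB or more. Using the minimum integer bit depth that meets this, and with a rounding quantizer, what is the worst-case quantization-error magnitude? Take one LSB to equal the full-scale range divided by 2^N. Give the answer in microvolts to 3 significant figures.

83.6 µV

The full-scale span is 1.37 − (-1.37) = 2.74 V.
6.02 N + 1.76 ≥ 85.0 gives N ≥ 13.827, so the minimum integer is 14.
LSB = 2.74 V / 2^14 = 167.24 µV.
Half an LSB is 83.6 µV.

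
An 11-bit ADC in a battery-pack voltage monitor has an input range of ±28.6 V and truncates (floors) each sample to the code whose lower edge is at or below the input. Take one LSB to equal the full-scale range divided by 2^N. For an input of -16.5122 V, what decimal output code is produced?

Span: 28.6 V − (-28.6 V) = 57.2 V. LSB = 57.2 V / 2^11 ≈ 27.93 mV.
(V_in − V_min) × 2^11/range = (-16.5122 − (-28.6)) × 2048/57.2 = 432.794.
Floor → code = 432.

432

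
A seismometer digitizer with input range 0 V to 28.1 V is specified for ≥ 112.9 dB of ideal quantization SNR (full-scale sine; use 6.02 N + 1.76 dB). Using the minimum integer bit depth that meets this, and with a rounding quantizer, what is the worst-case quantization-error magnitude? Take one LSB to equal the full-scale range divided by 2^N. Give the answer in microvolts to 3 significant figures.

26.8 µV

Full-scale range = 28.1 V.
Solving 6.02 N ≥ 112.9 − 1.76: N ≥ 18.462. Round up → N = 19.
LSB = 28.1 V / 2^19 = 53.596 µV.
|e|_max = LSB/2 = 26.8 µV.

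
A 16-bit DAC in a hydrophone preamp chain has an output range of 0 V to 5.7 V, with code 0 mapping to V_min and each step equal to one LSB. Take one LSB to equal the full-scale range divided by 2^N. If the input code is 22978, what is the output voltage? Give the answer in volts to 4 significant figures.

1.999 V

Span = 5.7 V. LSB = 5.7 V / 2^16.
V_out = V_min + code × LSB = 0 V + 22978 × 5.7 V / 65536
      = 0 + 1.99851 = 1.99851 V.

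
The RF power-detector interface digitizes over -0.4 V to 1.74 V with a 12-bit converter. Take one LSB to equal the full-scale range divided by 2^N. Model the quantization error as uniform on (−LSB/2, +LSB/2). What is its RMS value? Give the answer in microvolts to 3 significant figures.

Span: 1.74 V − (-0.4 V) = 2.14 V.
Step size = 2.14/4096 V = 0.52246 mV.
V_rms = LSB/√12 = 0.52246 mV / √12 = 151 µV.

151 µV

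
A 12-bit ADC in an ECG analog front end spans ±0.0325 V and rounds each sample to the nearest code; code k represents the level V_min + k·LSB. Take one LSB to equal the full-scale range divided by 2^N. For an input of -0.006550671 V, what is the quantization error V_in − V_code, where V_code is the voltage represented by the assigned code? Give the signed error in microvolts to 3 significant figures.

Span: 0.0325 V − (-0.0325 V) = 0.065 V. LSB = 0.065 V / 2^12 ≈ 15.87 µV.
(V_in − V_min)/LSB = (-0.006550671 − (-0.0325)) × 4096/0.065 = 1635.2069 → nearest code k = 1635.
Reconstructed level: -0.0325 + 1635 × 0.065/4096 V = -0.006553955078 V.
e = -0.006550671 − (-0.006553955078) = +3.28 µV.

+3.28 µV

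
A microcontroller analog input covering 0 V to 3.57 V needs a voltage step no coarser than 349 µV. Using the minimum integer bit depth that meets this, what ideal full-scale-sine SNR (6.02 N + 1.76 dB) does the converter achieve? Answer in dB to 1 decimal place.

86.0 dB

Span = 3.57 V.
Levels needed ≥ 3.57/349 µV = 10230. 2^14 = 16384 suffices, so N_min = 14.
Ideal SNR at N = 14: 6.02·14 + 1.76 = 86.0 dB.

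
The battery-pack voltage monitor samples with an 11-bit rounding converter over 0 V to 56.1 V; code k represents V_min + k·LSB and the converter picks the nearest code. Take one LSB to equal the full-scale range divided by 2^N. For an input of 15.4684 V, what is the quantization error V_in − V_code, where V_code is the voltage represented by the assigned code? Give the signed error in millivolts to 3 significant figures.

−8.41 mV

Range is 56.1 V. LSB = 56.1 V / 2^11 ≈ 27.39 mV.
Position in LSBs: (15.4684 − (0)) × 2048/56.1 = 564.6931; rounding gives k = 565.
V_code = 0 + (565/2048) × 56.1 = 15.47680664 V.
e = 15.4684 − (15.47680664) = −8.41 mV.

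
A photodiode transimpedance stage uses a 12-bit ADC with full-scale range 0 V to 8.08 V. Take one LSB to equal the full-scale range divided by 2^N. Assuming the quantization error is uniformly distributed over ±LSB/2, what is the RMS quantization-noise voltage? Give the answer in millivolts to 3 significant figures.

0.569 mV

Span = 8.08 V.
Step size = 8.08/4096 V = 1.9727 mV.
σ_q = LSB/√12 = 1.9727 mV/3.4641 = 0.569 mV.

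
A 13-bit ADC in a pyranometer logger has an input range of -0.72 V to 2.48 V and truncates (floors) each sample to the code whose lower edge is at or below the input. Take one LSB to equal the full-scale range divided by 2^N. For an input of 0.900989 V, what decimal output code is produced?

Range = 2.48 − (-0.72) = 3.2 V. LSB = 3.2 V / 2^13 ≈ 390.6 µV.
(V_in − V_min) × 2^13/range = (0.900989 − (-0.72)) × 8192/3.2 = 4149.732.
Floor → code = 4149.

4149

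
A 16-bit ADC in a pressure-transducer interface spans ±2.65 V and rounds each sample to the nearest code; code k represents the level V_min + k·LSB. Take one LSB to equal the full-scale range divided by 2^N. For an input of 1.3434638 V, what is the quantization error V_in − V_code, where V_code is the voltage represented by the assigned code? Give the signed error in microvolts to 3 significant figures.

Range = 2.65 − (-2.65) = 5.3 V. LSB = 5.3 V / 2^16 ≈ 80.87 µV.
Position in LSBs: (1.3434638 − (-2.65)) × 65536/5.3 = 49380.3101; rounding gives k = 49380.
V_code = -2.65 + (49380/65536) × 5.3 = 1.3434387207 V.
V_in − V_code = 1.3434638 − (1.3434387207) = +25.1 µV.

+25.1 µV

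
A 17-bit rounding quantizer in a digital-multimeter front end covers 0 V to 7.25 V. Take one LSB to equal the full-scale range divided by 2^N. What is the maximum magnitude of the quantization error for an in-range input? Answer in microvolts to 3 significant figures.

27.7 µV

Full-scale range = 7.25 V.
Step size = 7.25/131072 V = 55.313 µV.
A rounding quantizer has |error| ≤ LSB/2 = 27.7 µV.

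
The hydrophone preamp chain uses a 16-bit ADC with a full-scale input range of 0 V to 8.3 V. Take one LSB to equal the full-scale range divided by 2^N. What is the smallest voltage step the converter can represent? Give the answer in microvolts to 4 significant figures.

V_FS = 8.3 V.
2^16 = 65536 levels.
Step size = 8.3/65536 V = 126.6 µV.

126.6 µV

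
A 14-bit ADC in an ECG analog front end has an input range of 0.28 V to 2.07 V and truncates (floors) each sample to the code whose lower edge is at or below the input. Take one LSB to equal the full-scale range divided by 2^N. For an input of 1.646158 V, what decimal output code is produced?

Range = 2.07 − (0.28) = 1.79 V. LSB = 1.79 V / 2^14 ≈ 109.3 µV.
code = ⌊(V_in − V_min)/LSB⌋ = ⌊(V_in − V_min) × 2^14 / range⌋
     = ⌊(1.646158 − (0.28)) × 16384 / 1.79⌋ = ⌊1.366158 × 16384/1.79⌋
     = ⌊12504.543⌋ = 12504.

12504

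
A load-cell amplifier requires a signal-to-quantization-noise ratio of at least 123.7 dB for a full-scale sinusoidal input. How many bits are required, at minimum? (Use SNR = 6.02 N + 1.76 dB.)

21 bits

Required N = ⌈(123.7 − 1.76)/6.02⌉ = ⌈20.256⌉ = 21.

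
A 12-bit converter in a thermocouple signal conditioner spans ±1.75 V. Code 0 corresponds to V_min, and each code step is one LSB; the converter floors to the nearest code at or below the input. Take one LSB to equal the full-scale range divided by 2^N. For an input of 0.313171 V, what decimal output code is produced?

Full-scale range = 1.75 V − (-1.75 V) = 3.5 V. LSB = 3.5 V / 2^12 ≈ 0.8545 mV.
code = ⌊(V_in − V_min)/LSB⌋ = ⌊(V_in − V_min) × 2^12 / range⌋
     = ⌊(0.313171 − (-1.75)) × 4096 / 3.5⌋ = ⌊2.063171 × 4096/3.5⌋
     = ⌊2414.500⌋ = 2414.

2414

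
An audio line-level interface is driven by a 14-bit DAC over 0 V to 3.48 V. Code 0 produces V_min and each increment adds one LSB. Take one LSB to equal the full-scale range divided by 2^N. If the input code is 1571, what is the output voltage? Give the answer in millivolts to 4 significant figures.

333.7 mV

V_FS = 3.48 V. LSB = 3.48 V / 2^14.
V_out = V_min + code × LSB = 0 V + 1571 × 3.48 V / 16384
      = 0 V + 0.333684 V = 0.333684 V.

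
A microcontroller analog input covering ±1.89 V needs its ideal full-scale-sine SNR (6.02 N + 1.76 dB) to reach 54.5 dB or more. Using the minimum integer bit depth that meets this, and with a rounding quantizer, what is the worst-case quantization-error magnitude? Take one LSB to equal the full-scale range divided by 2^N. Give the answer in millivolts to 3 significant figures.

Full-scale range = 1.89 V − (-1.89 V) = 3.78 V.
Solving 6.02 N ≥ 54.5 − 1.76: N ≥ 8.761. Round up → N = 9.
One LSB is 3.78 V / 512 = 7.3828 mV.
|e|_max = LSB/2 = 3.69 mV.

3.69 mV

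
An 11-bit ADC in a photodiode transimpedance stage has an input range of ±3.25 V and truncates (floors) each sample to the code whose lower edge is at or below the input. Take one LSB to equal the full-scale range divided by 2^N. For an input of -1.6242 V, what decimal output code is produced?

512

Full-scale range = 3.25 V − (-3.25 V) = 6.5 V. LSB = 6.5 V / 2^11 ≈ 3.174 mV.
(V_in − V_min) × 2^11/range = (-1.6242 − (-3.25)) × 2048/6.5 = 512.252.
Floor → code = 512.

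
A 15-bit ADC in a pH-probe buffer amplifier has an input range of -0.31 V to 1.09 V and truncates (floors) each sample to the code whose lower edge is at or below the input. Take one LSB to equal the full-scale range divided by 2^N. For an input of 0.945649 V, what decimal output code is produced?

Range = 1.09 − (-0.31) = 1.4 V. LSB = 1.4 V / 2^15 ≈ 42.72 µV.
(V_in − V_min) × 2^15/range = (0.945649 − (-0.31)) × 32768/1.4 = 29389.362.
Floor → code = 29389.

29389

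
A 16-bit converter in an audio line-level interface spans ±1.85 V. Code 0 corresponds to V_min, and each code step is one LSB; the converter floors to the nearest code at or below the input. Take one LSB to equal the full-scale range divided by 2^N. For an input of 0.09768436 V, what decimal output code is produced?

34498

Full-scale range = 1.85 V − (-1.85 V) = 3.7 V. LSB = 3.7 V / 2^16 ≈ 56.46 µV.
V_in − V_min = 0.09768436 − (-1.85) = 1.94768436 V.
Divide by LSB: 1.94768436 × 65536/3.7 = 34498.2276.
Truncating gives code 34498.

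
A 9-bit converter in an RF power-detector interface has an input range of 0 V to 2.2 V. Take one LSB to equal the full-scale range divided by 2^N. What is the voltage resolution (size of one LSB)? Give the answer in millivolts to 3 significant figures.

Range is 2.2 V.
2^9 = 512 levels.
LSB = 2.2 V ÷ 2^9 = 2.2/512 V = 4.30 mV.

4.30 mV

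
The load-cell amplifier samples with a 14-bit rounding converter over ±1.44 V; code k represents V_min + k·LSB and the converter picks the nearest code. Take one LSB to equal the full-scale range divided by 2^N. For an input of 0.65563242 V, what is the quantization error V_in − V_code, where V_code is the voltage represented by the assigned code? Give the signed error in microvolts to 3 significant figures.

−31.6 µV

The full-scale span is 1.44 − (-1.44) = 2.88 V. LSB = 2.88 V / 2^14 ≈ 175.8 µV.
(0.65563242 − (-1.44)) / LSB = 2.09563242 × 16384/2.88 = 11921.8200. Nearest integer: k = 11922.
Reconstructed level: -1.44 + 11922 × 2.88/16384 V = 0.65566406250 V.
Error = V_in − V_code = 0.65563242 − (0.65566406250) = −31.6 µV.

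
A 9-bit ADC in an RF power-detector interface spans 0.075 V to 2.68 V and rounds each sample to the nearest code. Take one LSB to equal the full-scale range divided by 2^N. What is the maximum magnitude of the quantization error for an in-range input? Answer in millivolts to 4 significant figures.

2.544 mV

The full-scale span is 2.68 − (0.075) = 2.605 V.
LSB = 2.605 V / 2^9 = 5.08789 mV.
Worst-case error for round-to-nearest is half an LSB: 2.544 mV.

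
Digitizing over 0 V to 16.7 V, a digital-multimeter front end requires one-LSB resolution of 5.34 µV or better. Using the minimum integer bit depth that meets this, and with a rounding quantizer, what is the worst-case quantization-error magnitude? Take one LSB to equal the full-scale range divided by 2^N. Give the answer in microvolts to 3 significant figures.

1.99 µV

V_FS = 16.7 V.
Required number of levels: 16.7/5.34 µV = 3.1273e6; smallest N with 2^N ≥ that is 22.
LSB = 16.7 V / 2^22 = 3.9816 µV.
Max error for round-to-nearest is LSB/2 = 1.99 µV.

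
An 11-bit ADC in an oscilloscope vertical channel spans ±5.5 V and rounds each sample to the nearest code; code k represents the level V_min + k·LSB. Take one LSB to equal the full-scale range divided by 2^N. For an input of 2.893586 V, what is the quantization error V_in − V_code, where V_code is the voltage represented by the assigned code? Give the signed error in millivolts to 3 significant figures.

Full-scale range = 5.5 V − (-5.5 V) = 11 V. LSB = 11 V / 2^11 ≈ 5.371 mV.
(V_in − V_min)/LSB = (2.893586 − (-5.5)) × 2048/11 = 1562.7331 → nearest code k = 1563.
Reconstructed level: -5.5 + 1563 × 11/2048 V = 2.895019531 V.
Error = V_in − V_code = 2.893586 − (2.895019531) = −1.43 mV.

−1.43 mV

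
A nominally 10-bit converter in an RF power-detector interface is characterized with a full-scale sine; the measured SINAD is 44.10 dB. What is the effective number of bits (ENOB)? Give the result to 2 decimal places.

Inverting SNR = 6.02 N + 1.76: N_eff = (44.10 − 1.76)/6.02 = 7.0332.

7.03 bits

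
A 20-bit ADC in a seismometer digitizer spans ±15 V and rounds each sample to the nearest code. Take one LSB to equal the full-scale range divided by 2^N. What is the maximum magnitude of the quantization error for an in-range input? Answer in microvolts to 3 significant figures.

14.3 µV

Full-scale range = 15 V − (-15 V) = 30 V.
LSB = 30 V ÷ 2^20 = 30/1048576 V = 28.610 µV.
Worst-case error for round-to-nearest is half an LSB: 14.3 µV.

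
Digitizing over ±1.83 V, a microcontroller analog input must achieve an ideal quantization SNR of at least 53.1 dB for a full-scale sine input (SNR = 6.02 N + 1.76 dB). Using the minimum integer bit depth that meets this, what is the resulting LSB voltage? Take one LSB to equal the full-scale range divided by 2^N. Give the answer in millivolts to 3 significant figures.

7.15 mV

The full-scale span is 1.83 − (-1.83) = 3.66 V.
Solving 6.02 N ≥ 53.1 − 1.76: N ≥ 8.528. Round up → N = 9.
One LSB is 3.66 V / 512 = 7.15 mV.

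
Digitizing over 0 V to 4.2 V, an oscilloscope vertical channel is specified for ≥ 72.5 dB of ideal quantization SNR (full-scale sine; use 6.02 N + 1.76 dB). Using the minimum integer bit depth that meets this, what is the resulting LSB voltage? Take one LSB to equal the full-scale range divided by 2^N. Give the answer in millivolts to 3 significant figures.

Full-scale range = 4.2 V.
Required N = ⌈(72.5 − 1.76)/6.02⌉ = ⌈11.751⌉ = 12.
Step size = 4.2/4096 V = 1.03 mV.

1.03 mV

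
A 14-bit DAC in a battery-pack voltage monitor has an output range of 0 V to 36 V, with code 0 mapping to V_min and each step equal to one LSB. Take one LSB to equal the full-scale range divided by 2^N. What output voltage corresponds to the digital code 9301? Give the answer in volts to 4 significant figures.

Full-scale range = 36 V. LSB = 36 V / 2^14.
V_out = V_min + code × LSB = 0 V + 9301 × 36 V / 16384
      = 0 + 20.4368 = 20.4368 V.

20.44 V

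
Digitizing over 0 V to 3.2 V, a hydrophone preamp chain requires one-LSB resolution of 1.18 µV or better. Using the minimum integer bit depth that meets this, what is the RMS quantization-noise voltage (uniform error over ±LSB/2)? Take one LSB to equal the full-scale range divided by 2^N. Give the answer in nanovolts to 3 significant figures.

220 nV

Span = 3.2 V.
3.2 V / 1.18 µV = 2.712e6. Since 2^21 = 2097152 and 2^22 = 4194304, N = 22.
LSB = 3.2 V / 2^22 = 0.76294 µV.
σ_q = LSB/√12 = 0.76294 µV/3.4641 = 220 nV.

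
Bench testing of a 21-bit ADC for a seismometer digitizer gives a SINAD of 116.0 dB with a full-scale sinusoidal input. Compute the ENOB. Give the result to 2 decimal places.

ENOB = (SINAD − 1.76) / 6.02 = (116.0 − 1.76) / 6.02 = 114.24 / 6.02 = 18.9767.

18.98 bits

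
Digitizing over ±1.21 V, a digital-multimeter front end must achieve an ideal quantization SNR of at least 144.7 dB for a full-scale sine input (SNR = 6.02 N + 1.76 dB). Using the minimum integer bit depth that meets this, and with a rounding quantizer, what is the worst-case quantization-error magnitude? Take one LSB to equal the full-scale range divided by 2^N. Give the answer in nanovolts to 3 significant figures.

The full-scale span is 1.21 − (-1.21) = 2.42 V.
N ≥ (144.7 − 1.76)/6.02 = 23.744 → N_min = 24.
One LSB is 2.42 V / 16777216 = 144.24 nV.
|e|_max = LSB/2 = 72.1 nV.

72.1 nV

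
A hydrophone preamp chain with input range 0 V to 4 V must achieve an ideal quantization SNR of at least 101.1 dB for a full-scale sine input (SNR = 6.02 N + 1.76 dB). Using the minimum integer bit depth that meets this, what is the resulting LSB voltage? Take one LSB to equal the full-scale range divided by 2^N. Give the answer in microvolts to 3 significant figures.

Span = 4 V.
N ≥ (101.1 − 1.76)/6.02 = 16.502 → N_min = 17.
One LSB is 4 V / 131072 = 30.5 µV.

30.5 µV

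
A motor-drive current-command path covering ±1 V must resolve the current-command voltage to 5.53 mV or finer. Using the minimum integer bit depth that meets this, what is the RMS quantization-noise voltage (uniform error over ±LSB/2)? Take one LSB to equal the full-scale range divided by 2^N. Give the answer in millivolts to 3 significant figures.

Span: 1 V − (-1 V) = 2 V.
Levels needed ≥ 2/5.53 mV = 361.7. 2^9 = 512 suffices, so N_min = 9.
One LSB is 2 V / 512 = 3.9063 mV.
V_rms = LSB/√12 = 1.13 mV.

1.13 mV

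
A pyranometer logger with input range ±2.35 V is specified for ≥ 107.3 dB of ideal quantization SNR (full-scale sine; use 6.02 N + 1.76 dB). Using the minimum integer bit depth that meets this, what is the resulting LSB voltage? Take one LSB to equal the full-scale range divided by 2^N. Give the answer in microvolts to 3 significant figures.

Range = 2.35 − (-2.35) = 4.7 V.
N ≥ (107.3 − 1.76)/6.02 = 17.532 → N_min = 18.
One LSB is 4.7 V / 262144 = 17.9 µV.

17.9 µV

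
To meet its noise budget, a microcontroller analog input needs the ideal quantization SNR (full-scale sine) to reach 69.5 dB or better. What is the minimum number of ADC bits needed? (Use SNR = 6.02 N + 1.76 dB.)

12 bits

Solving 6.02 N ≥ 69.5 − 1.76: N ≥ 11.252. Round up → N = 12.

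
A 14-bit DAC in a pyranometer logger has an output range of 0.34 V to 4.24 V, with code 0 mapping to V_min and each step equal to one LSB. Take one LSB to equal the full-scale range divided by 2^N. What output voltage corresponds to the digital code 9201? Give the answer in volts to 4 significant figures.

2.530 V

Full-scale range = 4.24 V − (0.34 V) = 3.9 V. LSB = 3.9 V / 2^14.
Output = V_min + (9201/16384) × range = 0.34 + 0.561584 × 3.9 V
      = 0.34 + 2.19018 = 2.53018 V.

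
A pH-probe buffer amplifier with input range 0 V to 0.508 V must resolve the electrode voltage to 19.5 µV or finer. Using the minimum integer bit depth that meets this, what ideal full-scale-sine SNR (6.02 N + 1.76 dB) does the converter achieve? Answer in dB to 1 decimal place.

92.1 dB

V_FS = 0.508 V.
Need 2^N ≥ 0.508 V / 19.5 µV = 26050 → N_min = 15.
6.02(15) + 1.76 = 92.06 dB.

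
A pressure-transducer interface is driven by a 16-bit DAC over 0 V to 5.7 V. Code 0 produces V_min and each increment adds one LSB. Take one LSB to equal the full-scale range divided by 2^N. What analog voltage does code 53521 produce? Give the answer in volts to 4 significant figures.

4.655 V

Span = 5.7 V. LSB = 5.7 V / 2^16.
Output = V_min + (53521/65536) × range = 0 + 0.816666 × 5.7 V
      = 0 + 4.65499 = 4.65499 V.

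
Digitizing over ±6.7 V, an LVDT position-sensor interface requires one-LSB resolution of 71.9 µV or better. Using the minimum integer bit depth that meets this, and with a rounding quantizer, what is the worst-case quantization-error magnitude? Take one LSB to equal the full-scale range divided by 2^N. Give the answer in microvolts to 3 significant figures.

25.6 µV

Full-scale range = 6.7 V − (-6.7 V) = 13.4 V.
Required number of levels: 13.4/71.9 µV = 186370; smallest N with 2^N ≥ that is 18.
LSB = 13.4 V / 2^18 = 51.117 µV.
Half an LSB is 25.6 µV.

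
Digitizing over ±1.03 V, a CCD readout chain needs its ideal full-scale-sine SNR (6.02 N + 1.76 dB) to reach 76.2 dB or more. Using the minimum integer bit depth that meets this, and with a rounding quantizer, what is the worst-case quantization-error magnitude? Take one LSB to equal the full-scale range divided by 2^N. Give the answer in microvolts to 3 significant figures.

Span: 1.03 V − (-1.03 V) = 2.06 V.
N ≥ (76.2 − 1.76)/6.02 = 12.365 → N_min = 13.
LSB = 2.06 V / 2^13 = 251.46 µV.
|e|_max = LSB/2 = 126 µV.

126 µV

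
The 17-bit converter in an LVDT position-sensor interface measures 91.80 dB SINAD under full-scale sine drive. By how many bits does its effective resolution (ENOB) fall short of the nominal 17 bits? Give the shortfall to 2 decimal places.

N_eff = (91.80 − 1.76)/6.02 = 14.9568 bits.
Shortfall = 17 − 14.9568 = 2.0432 bits.

2.04 bits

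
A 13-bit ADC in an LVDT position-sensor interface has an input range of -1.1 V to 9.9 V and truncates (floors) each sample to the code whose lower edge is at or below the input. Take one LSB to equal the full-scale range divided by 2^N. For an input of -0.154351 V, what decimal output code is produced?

704

Range = 9.9 − (-1.1) = 11 V. LSB = 11 V / 2^13 ≈ 1.343 mV.
code = ⌊(V_in − V_min)/LSB⌋ = ⌊(V_in − V_min) × 2^13 / range⌋
     = ⌊(-0.154351 − (-1.1)) × 8192 / 11⌋ = ⌊0.945649 × 8192/11⌋
     = ⌊704.251⌋ = 704.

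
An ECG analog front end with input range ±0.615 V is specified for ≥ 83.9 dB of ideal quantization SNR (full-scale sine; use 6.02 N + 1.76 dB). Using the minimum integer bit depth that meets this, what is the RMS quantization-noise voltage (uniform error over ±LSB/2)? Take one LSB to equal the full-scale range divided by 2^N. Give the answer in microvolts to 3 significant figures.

21.7 µV

Range = 0.615 − (-0.615) = 1.23 V.
Solving 6.02 N ≥ 83.9 − 1.76: N ≥ 13.645. Round up → N = 14.
Step size = 1.23/16384 V = 75.073 µV.
RMS noise = LSB/√12 = 21.7 µV.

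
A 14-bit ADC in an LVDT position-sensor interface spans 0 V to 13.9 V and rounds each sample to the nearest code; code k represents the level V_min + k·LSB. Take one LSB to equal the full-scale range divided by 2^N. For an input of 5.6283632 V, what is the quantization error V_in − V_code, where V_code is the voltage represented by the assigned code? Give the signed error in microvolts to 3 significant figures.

Full-scale range = 13.9 V. LSB = 13.9 V / 2^14 ≈ 0.8484 mV.
Position in LSBs: (5.6283632 − (0)) × 16384/13.9 = 6634.1800; rounding gives k = 6634.
V_code = V_min + k × range/2^14 = 0 + 6634 × 13.9/16384 = 5.6282104492 V.
V_in − V_code = 5.6283632 − (5.6282104492) = +153 µV.

+153 µV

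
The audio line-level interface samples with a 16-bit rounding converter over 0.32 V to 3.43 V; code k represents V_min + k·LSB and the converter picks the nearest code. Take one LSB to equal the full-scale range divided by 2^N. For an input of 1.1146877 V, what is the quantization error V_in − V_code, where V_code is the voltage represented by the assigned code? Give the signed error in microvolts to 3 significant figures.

Range = 3.43 − (0.32) = 3.11 V. LSB = 3.11 V / 2^16 ≈ 47.45 µV.
Position in LSBs: (1.1146877 − (0.32)) × 65536/3.11 = 16746.1907; rounding gives k = 16746.
V_code = 0.32 + (16746/65536) × 3.11 = 1.1146786499 V.
Error = V_in − V_code = 1.1146877 − (1.1146786499) = +9.05 µV.

+9.05 µV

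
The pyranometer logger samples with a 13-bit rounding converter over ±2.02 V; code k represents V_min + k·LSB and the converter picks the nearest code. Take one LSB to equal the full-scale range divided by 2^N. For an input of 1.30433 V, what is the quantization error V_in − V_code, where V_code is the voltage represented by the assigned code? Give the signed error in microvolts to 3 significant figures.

−88.9 µV

The full-scale span is 2.02 − (-2.02) = 4.04 V. LSB = 4.04 V / 2^13 ≈ 493.2 µV.
(V_in − V_min)/LSB = (1.30433 − (-2.02)) × 8192/4.04 = 6740.8196 → nearest code k = 6741.
V_code = V_min + k × range/2^13 = -2.02 + 6741 × 4.04/8192 = 1.304418945 V.
V_in − V_code = 1.30433 − (1.304418945) = −88.9 µV.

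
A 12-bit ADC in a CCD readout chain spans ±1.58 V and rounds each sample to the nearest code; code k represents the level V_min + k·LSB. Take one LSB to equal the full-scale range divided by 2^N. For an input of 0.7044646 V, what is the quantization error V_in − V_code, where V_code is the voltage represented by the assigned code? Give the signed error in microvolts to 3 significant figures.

+99.4 µV

Full-scale range = 1.58 V − (-1.58 V) = 3.16 V. LSB = 3.16 V / 2^12 ≈ 0.7715 mV.
Position in LSBs: (0.7044646 − (-1.58)) × 4096/3.16 = 2961.1288; rounding gives k = 2961.
V_code = -1.58 + (2961/4096) × 3.16 = 0.7043652344 V.
V_in − V_code = 0.7044646 − (0.7043652344) = +99.4 µV.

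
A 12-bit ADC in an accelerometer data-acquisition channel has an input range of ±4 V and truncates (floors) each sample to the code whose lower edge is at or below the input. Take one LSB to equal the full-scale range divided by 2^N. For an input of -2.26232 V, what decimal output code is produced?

The full-scale span is 4 − (-4) = 8 V. LSB = 8 V / 2^12 ≈ 1.953 mV.
V_in − V_min = -2.26232 − (-4) = 1.73768 V.
Divide by LSB: 1.73768 × 4096/8 = 889.6922.
Truncating gives code 889.

889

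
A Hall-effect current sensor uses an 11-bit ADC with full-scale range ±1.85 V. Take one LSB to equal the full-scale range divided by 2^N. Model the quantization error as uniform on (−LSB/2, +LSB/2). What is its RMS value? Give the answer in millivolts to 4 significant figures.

The full-scale span is 1.85 − (-1.85) = 3.7 V.
Step size = 3.7/2048 V = 1.80664 mV.
RMS of a uniform error over width LSB is LSB/√12 = 0.5215 mV.

0.5215 mV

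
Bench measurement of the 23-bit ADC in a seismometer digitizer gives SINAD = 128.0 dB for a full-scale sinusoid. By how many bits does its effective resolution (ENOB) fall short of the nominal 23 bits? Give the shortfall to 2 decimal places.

2.03 bits

ENOB = (SINAD − 1.76)/6.02 = (128.0 − 1.76)/6.02 = 20.9701 bits.
23 − 20.9701 = 2.03 bits below nominal.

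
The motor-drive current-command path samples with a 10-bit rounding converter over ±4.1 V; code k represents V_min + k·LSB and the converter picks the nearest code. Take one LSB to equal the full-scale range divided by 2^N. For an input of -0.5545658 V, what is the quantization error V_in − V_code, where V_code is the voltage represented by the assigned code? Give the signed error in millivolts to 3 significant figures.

Full-scale range = 4.1 V − (-4.1 V) = 8.2 V. LSB = 8.2 V / 2^10 ≈ 8.008 mV.
(V_in − V_min)/LSB = (-0.5545658 − (-4.1)) × 1024/8.2 = 442.7469 → nearest code k = 443.
V_code = V_min + k × range/2^10 = -4.1 + 443 × 8.2/1024 = -0.5525390625 V.
V_in − V_code = -0.5545658 − (-0.5525390625) = −2.03 mV.

−2.03 mV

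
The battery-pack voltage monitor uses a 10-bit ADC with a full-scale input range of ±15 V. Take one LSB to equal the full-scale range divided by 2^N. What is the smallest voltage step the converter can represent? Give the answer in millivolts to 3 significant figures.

Span: 15 V − (-15 V) = 30 V.
Number of codes = 2^10 = 1024.
One LSB is 30 V / 1024 = 29.3 mV.

29.3 mV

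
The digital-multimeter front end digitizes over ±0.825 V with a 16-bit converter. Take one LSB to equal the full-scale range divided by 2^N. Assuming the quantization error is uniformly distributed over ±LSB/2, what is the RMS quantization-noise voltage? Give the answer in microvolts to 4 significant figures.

Range = 0.825 − (-0.825) = 1.65 V.
LSB = 1.65 V / 2^16 = 25.1770 µV.
σ_q = LSB/√12 = 25.1770 µV/3.4641 = 7.268 µV.

7.268 µV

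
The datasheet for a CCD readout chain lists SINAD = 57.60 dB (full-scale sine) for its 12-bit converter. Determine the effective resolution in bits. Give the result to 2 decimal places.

ENOB = (57.60 − 1.76)/6.02 = 9.2757 bits.

9.28 bits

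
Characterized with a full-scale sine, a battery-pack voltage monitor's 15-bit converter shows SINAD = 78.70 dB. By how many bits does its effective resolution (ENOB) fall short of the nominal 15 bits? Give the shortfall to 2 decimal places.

2.22 bits

Effective bits = (78.70 − 1.76)/6.02 = 12.7807.
Lost resolution: 15 − 12.7807 = 2.2193 bits.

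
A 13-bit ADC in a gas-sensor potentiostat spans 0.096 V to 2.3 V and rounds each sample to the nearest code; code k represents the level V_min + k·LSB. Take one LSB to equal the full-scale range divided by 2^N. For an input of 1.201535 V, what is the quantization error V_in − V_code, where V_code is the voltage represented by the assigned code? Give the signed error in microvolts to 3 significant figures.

The full-scale span is 2.3 − (0.096) = 2.204 V. LSB = 2.204 V / 2^13 ≈ 269.0 µV.
Position in LSBs: (1.201535 − (0.096)) × 8192/2.204 = 4109.1392; rounding gives k = 4109.
V_code = V_min + k × range/2^13 = 0.096 + 4109 × 2.204/8192 = 1.201497559 V.
e = 1.201535 − (1.201497559) = +37.4 µV.

+37.4 µV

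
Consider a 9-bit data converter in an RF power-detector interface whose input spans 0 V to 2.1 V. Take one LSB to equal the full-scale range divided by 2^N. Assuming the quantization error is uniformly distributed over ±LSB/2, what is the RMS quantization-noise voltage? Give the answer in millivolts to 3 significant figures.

1.18 mV

Span = 2.1 V.
Step size = 2.1/512 V = 4.1016 mV.
For a uniform distribution on [−LSB/2, +LSB/2], V_rms = LSB/√12 = 4.1016 mV/3.4641 = 1.18 mV.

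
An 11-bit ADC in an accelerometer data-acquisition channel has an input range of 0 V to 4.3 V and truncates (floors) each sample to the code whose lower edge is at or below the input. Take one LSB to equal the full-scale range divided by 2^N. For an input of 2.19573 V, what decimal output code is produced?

V_FS = 4.3 V. LSB = 4.3 V / 2^11 ≈ 2.100 mV.
code = ⌊(V_in − V_min)/LSB⌋ = ⌊(V_in − V_min) × 2^11 / range⌋
     = ⌊(2.19573 − (0)) × 2048 / 4.3⌋ = ⌊2.19573 × 2048/4.3⌋
     = ⌊1045.780⌋ = 1045.

1045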